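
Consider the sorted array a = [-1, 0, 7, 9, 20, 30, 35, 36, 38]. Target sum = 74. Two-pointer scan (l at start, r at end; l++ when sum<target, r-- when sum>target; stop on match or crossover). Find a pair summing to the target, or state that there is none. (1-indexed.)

(36, 38)

l=1 r=9: -1+38=37 <74, l++
l=2 r=9: 0+38=38 <74, l++
l=3 r=9: 7+38=45 <74, l++
l=4 r=9: 9+38=47 <74, l++
l=5 r=9: 20+38=58 <74, l++
l=6 r=9: 30+38=68 <74, l++
l=7 r=9: 35+38=73 <74, l++
l=8 r=9: 36+38=74, found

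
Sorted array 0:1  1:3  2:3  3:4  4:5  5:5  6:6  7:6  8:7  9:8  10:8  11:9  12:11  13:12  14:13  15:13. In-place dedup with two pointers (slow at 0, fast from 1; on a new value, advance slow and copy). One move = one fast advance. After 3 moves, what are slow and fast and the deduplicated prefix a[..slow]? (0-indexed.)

slow=2, fast=4, prefix=[1, 3, 4]

slow=0 fast=1: a[fast]=3≠a[slow]=1 write a[1]=3, slow++,fast++
slow=1 fast=2: a[fast]=3=a[slow] dup, fast++
slow=1 fast=3: a[fast]=4≠a[slow]=3 write a[2]=4, slow++,fast++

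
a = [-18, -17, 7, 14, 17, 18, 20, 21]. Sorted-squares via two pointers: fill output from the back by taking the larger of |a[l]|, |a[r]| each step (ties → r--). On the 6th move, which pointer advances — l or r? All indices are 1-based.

l

[1,8] |-18|<=|21| out[8]=441 → r--
[1,7] |-18|<=|20| out[7]=400 → r--
[1,6] |-18|<=|18| out[6]=324 → r--
[1,5] |-18|>|17| out[5]=324 → l++
[2,5] |-17|<=|17| out[4]=289 → r--
[2,4] |-17|>|14| out[3]=289 → l++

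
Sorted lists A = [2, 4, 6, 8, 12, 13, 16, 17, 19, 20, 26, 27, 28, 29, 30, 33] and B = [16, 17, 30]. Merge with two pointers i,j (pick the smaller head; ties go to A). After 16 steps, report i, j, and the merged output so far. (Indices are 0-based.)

[i=0,j=0] A[i]=2<=B[j]=16 take 2 → i++
[i=1,j=0] A[i]=4<=B[j]=16 take 4 → i++
[i=2,j=0] A[i]=6<=B[j]=16 take 6 → i++
[i=3,j=0] A[i]=8<=B[j]=16 take 8 → i++
[i=4,j=0] A[i]=12<=B[j]=16 take 12 → i++
[i=5,j=0] A[i]=13<=B[j]=16 take 13 → i++
[i=6,j=0] A[i]=16<=B[j]=16 take 16 → i++
[i=7,j=0] A[i]=17>B[j]=16 take 16 → j++
[i=7,j=1] A[i]=17<=B[j]=17 take 17 → i++
[i=8,j=1] A[i]=19>B[j]=17 take 17 → j++
[i=8,j=2] A[i]=19<=B[j]=30 take 19 → i++
[i=9,j=2] A[i]=20<=B[j]=30 take 20 → i++
[i=10,j=2] A[i]=26<=B[j]=30 take 26 → i++
[i=11,j=2] A[i]=27<=B[j]=30 take 27 → i++
[i=12,j=2] A[i]=28<=B[j]=30 take 28 → i++
[i=13,j=2] A[i]=29<=B[j]=30 take 29 → i++

i=14, j=2, merged so far=[2, 4, 6, 8, 12, 13, 16, 16, 17, 17, 19, 20, 26, 27, 28, 29]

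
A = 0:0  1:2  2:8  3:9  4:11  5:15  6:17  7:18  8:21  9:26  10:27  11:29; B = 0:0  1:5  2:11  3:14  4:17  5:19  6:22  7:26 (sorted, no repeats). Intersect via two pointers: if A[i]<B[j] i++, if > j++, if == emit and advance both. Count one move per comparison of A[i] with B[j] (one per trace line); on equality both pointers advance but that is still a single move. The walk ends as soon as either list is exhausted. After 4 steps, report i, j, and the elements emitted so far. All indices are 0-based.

[i=0,j=0] 0==0 emit → i++,j++
[i=1,j=1] 2<5 → i++
[i=2,j=1] 8>5 → j++
[i=2,j=2] 8<11 → i++

i=3, j=2, emitted=[0]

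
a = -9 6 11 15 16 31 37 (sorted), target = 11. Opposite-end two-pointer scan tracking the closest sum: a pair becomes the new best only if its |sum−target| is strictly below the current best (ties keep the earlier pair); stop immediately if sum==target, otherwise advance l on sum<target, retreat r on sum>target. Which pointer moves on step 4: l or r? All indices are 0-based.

[0,6] -9+37=28 d=17 * → r--
[0,5] -9+31=22 d=11 * → r--
[0,4] -9+16=7 d=4 * → l++
[1,4] 6+16=22 d=11 → r--

r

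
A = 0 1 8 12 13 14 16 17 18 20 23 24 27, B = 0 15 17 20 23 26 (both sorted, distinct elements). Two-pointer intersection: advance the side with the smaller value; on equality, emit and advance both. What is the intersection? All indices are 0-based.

[i=0,j=0] 0==0 emit → i++,j++
[i=1,j=1] 1<15 → i++
[i=2,j=1] 8<15 → i++
[i=3,j=1] 12<15 → i++
[i=4,j=1] 13<15 → i++
[i=5,j=1] 14<15 → i++
[i=6,j=1] 16>15 → j++
[i=6,j=2] 16<17 → i++
[i=7,j=2] 17==17 emit → i++,j++
[i=8,j=3] 18<20 → i++
[i=9,j=3] 20==20 emit → i++,j++
[i=10,j=4] 23==23 emit → i++,j++
[i=11,j=5] 24<26 → i++
[i=12,j=5] 27>26 → j++

intersection = [0, 17, 20, 23]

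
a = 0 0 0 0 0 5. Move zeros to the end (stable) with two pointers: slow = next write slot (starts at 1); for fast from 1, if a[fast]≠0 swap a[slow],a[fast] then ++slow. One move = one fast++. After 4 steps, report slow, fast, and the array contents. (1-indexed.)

slow=1, fast=5, a=[0, 0, 0, 0, 0, 5]

slow=1 fast=1: a[fast]=0, fast++
slow=1 fast=2: a[fast]=0, fast++
slow=1 fast=3: a[fast]=0, fast++
slow=1 fast=4: a[fast]=0, fast++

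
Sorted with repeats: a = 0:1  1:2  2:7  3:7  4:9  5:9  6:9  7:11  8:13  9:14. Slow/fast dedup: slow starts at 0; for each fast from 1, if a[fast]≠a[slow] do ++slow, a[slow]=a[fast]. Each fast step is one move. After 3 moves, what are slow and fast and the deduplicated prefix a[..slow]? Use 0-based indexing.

slow=2, fast=4, prefix=[1, 2, 7]

slow=0 fast=1: a[fast]=2≠a[slow]=1 write a[1]=2, slow++,fast++
slow=1 fast=2: a[fast]=7≠a[slow]=2 write a[2]=7, slow++,fast++
slow=2 fast=3: a[fast]=7=a[slow] dup, fast++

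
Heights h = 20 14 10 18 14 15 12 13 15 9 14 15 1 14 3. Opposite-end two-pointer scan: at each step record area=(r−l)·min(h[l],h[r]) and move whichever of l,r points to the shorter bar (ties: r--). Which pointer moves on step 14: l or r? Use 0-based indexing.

[0,14] min(20,3)*14=42 best=42 * → r--
[0,13] min(20,14)*13=182 best=182 * → r--
[0,12] min(20,1)*12=12 best=182 → r--
[0,11] min(20,15)*11=165 best=182 → r--
[0,10] min(20,14)*10=140 best=182 → r--
[0,9] min(20,9)*9=81 best=182 → r--
[0,8] min(20,15)*8=120 best=182 → r--
[0,7] min(20,13)*7=91 best=182 → r--
[0,6] min(20,12)*6=72 best=182 → r--
[0,5] min(20,15)*5=75 best=182 → r--
[0,4] min(20,14)*4=56 best=182 → r--
[0,3] min(20,18)*3=54 best=182 → r--
[0,2] min(20,10)*2=20 best=182 → r--
[0,1] min(20,14)*1=14 best=182 → r--

r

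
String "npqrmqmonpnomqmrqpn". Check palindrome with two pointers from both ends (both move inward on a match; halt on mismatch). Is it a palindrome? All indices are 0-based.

[0,18] 'n'=='n' → l++,r--
[1,17] 'p'=='p' → l++,r--
[2,16] 'q'=='q' → l++,r--
[3,15] 'r'=='r' → l++,r--
[4,14] 'm'=='m' → l++,r--
[5,13] 'q'=='q' → l++,r--
[6,12] 'm'=='m' → l++,r--
[7,11] 'o'=='o' → l++,r--
[8,10] 'n'=='n' → l++,r--

palindrome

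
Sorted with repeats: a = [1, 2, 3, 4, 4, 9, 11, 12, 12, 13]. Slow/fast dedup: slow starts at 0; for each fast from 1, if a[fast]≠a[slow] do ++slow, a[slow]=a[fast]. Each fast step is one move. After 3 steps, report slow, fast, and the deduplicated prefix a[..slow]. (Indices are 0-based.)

slow=3, fast=4, prefix=[1, 2, 3, 4]

slow=0 fast=1: a[fast]=2≠a[slow]=1 write a[1]=2, slow++,fast++
slow=1 fast=2: a[fast]=3≠a[slow]=2 write a[2]=3, slow++,fast++
slow=2 fast=3: a[fast]=4≠a[slow]=3 write a[3]=4, slow++,fast++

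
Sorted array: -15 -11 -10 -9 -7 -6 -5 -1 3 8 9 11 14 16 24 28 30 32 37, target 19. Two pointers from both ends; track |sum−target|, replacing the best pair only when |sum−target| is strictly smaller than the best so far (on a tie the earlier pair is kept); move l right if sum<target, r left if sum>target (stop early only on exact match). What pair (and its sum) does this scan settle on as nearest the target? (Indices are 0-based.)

l=0 r=18: -15+37=22 d=3 *, r--
l=0 r=17: -15+32=17 d=2 *, l++
l=1 r=17: -11+32=21 d=2, r--
l=1 r=16: -11+30=19 d=0 *, stop

pair (-11, 30) with sum 19 (|Δ|=0)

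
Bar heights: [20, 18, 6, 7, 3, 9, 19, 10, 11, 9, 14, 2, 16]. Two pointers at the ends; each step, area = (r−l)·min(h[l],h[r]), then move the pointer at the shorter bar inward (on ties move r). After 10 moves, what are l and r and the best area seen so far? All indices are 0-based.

l=0, r=2, best area=192

[0,12] min(20,16)*12=192 best=192 * → r--
[0,11] min(20,2)*11=22 best=192 → r--
[0,10] min(20,14)*10=140 best=192 → r--
[0,9] min(20,9)*9=81 best=192 → r--
[0,8] min(20,11)*8=88 best=192 → r--
[0,7] min(20,10)*7=70 best=192 → r--
[0,6] min(20,19)*6=114 best=192 → r--
[0,5] min(20,9)*5=45 best=192 → r--
[0,4] min(20,3)*4=12 best=192 → r--
[0,3] min(20,7)*3=21 best=192 → r--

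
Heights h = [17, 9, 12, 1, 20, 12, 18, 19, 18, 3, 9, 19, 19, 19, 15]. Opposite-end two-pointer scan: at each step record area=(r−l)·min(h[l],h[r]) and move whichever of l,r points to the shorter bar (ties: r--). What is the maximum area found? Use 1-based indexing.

max area = 221

[1,15] min(17,15)*14=210 best=210 * → r--
[1,14] min(17,19)*13=221 best=221 * → l++
[2,14] min(9,19)*12=108 best=221 → l++
[3,14] min(12,19)*11=132 best=221 → l++
[4,14] min(1,19)*10=10 best=221 → l++
[5,14] min(20,19)*9=171 best=221 → r--
[5,13] min(20,19)*8=152 best=221 → r--
[5,12] min(20,19)*7=133 best=221 → r--
[5,11] min(20,9)*6=54 best=221 → r--
[5,10] min(20,3)*5=15 best=221 → r--
[5,9] min(20,18)*4=72 best=221 → r--
[5,8] min(20,19)*3=57 best=221 → r--
[5,7] min(20,18)*2=36 best=221 → r--
[5,6] min(20,12)*1=12 best=221 → r--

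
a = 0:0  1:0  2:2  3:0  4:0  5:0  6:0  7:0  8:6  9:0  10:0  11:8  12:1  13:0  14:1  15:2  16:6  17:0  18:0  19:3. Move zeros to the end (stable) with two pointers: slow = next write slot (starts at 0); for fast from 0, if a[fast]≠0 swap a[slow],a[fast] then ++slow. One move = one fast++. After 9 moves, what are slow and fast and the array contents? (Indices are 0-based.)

(s=0,f=0) a[fast]=0 → fast++
(s=0,f=1) a[fast]=0 → fast++
(s=0,f=2) a[fast]=2≠0 swap→a[0]=2 → slow++,fast++
(s=1,f=3) a[fast]=0 → fast++
(s=1,f=4) a[fast]=0 → fast++
(s=1,f=5) a[fast]=0 → fast++
(s=1,f=6) a[fast]=0 → fast++
(s=1,f=7) a[fast]=0 → fast++
(s=1,f=8) a[fast]=6≠0 swap→a[1]=6 → slow++,fast++

slow=2, fast=9, a=[2, 6, 0, 0, 0, 0, 0, 0, 0, 0, 0, 8, 1, 0, 1, 2, 6, 0, 0, 3]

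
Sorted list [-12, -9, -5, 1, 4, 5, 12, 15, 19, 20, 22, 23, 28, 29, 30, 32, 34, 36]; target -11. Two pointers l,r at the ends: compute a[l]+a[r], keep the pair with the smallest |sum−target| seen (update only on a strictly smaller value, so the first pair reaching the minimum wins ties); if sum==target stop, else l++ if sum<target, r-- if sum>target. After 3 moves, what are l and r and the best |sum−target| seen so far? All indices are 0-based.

l=0, r=14, best |Δ|=31

l=0 r=17: -12+36=24 d=35 *, r--
l=0 r=16: -12+34=22 d=33 *, r--
l=0 r=15: -12+32=20 d=31 *, r--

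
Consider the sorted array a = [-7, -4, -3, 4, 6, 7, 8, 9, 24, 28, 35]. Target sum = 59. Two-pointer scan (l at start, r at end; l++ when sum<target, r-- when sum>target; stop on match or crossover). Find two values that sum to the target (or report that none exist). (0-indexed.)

(24, 35)

[0,10] -7+35=28 <59 → l++
[1,10] -4+35=31 <59 → l++
[2,10] -3+35=32 <59 → l++
[3,10] 4+35=39 <59 → l++
[4,10] 6+35=41 <59 → l++
[5,10] 7+35=42 <59 → l++
[6,10] 8+35=43 <59 → l++
[7,10] 9+35=44 <59 → l++
[8,10] 24+35=59 → found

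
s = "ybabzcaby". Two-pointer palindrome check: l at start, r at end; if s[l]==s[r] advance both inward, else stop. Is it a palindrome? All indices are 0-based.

not a palindrome (mismatch at 3,5)

l=0 r=8: 'y'=='y', l++,r--
l=1 r=7: 'b'=='b', l++,r--
l=2 r=6: 'a'=='a', l++,r--
l=3 r=5: 'b'!='c', stop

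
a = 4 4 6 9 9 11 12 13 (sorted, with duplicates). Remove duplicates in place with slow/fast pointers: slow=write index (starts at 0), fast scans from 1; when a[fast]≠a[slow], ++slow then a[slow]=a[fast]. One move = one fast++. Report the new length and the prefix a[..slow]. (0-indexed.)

length 6; prefix = [4, 6, 9, 11, 12, 13]

slow=0 fast=1: a[fast]=4=a[slow] dup, fast++
slow=0 fast=2: a[fast]=6≠a[slow]=4 write a[1]=6, slow++,fast++
slow=1 fast=3: a[fast]=9≠a[slow]=6 write a[2]=9, slow++,fast++
slow=2 fast=4: a[fast]=9=a[slow] dup, fast++
slow=2 fast=5: a[fast]=11≠a[slow]=9 write a[3]=11, slow++,fast++
slow=3 fast=6: a[fast]=12≠a[slow]=11 write a[4]=12, slow++,fast++
slow=4 fast=7: a[fast]=13≠a[slow]=12 write a[5]=13, slow++,fast++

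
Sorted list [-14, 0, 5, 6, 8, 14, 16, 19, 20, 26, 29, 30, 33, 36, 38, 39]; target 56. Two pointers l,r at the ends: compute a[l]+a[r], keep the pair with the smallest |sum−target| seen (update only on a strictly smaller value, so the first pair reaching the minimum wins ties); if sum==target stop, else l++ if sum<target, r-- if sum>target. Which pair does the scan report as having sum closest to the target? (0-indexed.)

[0,15] -14+39=25 d=31 * → l++
[1,15] 0+39=39 d=17 * → l++
[2,15] 5+39=44 d=12 * → l++
[3,15] 6+39=45 d=11 * → l++
[4,15] 8+39=47 d=9 * → l++
[5,15] 14+39=53 d=3 * → l++
[6,15] 16+39=55 d=1 * → l++
[7,15] 19+39=58 d=2 → r--
[7,14] 19+38=57 d=1 → r--
[7,13] 19+36=55 d=1 → l++
[8,13] 20+36=56 d=0 * → stop

pair (20, 36) with sum 56 (|Δ|=0)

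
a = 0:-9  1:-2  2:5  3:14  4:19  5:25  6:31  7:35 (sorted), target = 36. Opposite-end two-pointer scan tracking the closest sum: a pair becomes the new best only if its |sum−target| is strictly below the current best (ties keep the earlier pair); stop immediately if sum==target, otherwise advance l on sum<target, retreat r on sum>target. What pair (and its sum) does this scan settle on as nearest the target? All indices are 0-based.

pair (5, 31) with sum 36 (|Δ|=0)

l=0 r=7: -9+35=26 d=10 *, l++
l=1 r=7: -2+35=33 d=3 *, l++
l=2 r=7: 5+35=40 d=4, r--
l=2 r=6: 5+31=36 d=0 *, stop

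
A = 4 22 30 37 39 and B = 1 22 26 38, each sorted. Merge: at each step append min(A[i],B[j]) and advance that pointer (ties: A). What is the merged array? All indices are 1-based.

[i=1,j=1] A[i]=4>B[j]=1 take 1 → j++
[i=1,j=2] A[i]=4<=B[j]=22 take 4 → i++
[i=2,j=2] A[i]=22<=B[j]=22 take 22 → i++
[i=3,j=2] A[i]=30>B[j]=22 take 22 → j++
[i=3,j=3] A[i]=30>B[j]=26 take 26 → j++
[i=3,j=4] A[i]=30<=B[j]=38 take 30 → i++
[i=4,j=4] A[i]=37<=B[j]=38 take 37 → i++
[i=5,j=4] A[i]=39>B[j]=38 take 38 → j++
[i=5,j=5] B done, take A[i]=39 → i++

[1, 4, 22, 22, 26, 30, 37, 38, 39]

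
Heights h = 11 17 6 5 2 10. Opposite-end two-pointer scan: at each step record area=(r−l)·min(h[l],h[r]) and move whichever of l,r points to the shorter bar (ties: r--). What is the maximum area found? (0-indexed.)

l=0 r=5: min(11,10)*5=50 best=50 *, r--
l=0 r=4: min(11,2)*4=8 best=50, r--
l=0 r=3: min(11,5)*3=15 best=50, r--
l=0 r=2: min(11,6)*2=12 best=50, r--
l=0 r=1: min(11,17)*1=11 best=50, l++

max area = 50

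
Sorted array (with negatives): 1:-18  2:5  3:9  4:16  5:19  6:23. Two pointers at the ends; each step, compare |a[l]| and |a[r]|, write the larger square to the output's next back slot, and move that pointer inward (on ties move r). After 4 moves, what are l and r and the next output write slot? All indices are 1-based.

[1,6] |-18|<=|23| out[6]=529 → r--
[1,5] |-18|<=|19| out[5]=361 → r--
[1,4] |-18|>|16| out[4]=324 → l++
[2,4] |5|<=|16| out[3]=256 → r--

l=2, r=3, next write slot=2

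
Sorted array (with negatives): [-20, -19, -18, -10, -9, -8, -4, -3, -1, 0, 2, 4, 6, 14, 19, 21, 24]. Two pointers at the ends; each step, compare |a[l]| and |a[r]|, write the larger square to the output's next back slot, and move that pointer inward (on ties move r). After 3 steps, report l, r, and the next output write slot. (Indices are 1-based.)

[1,17] |-20|<=|24| out[17]=576 → r--
[1,16] |-20|<=|21| out[16]=441 → r--
[1,15] |-20|>|19| out[15]=400 → l++

l=2, r=15, next write slot=14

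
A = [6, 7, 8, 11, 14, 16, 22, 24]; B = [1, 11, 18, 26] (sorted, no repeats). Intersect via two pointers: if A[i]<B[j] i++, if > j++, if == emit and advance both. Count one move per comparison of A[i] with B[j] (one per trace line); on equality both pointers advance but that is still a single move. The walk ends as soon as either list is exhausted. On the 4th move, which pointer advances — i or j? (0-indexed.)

i

i=0 j=0: 6>1, j++
i=0 j=1: 6<11, i++
i=1 j=1: 7<11, i++
i=2 j=1: 8<11, i++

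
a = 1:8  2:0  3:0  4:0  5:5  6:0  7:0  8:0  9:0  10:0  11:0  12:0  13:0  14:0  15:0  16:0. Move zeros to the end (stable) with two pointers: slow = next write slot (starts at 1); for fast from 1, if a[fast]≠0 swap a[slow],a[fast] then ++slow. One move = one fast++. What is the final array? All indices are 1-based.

(s=1,f=1) a[fast]=8≠0 swap→a[1]=8 → slow++,fast++
(s=2,f=2) a[fast]=0 → fast++
(s=2,f=3) a[fast]=0 → fast++
(s=2,f=4) a[fast]=0 → fast++
(s=2,f=5) a[fast]=5≠0 swap→a[2]=5 → slow++,fast++
(s=3,f=6) a[fast]=0 → fast++
(s=3,f=7) a[fast]=0 → fast++
(s=3,f=8) a[fast]=0 → fast++
(s=3,f=9) a[fast]=0 → fast++
(s=3,f=10) a[fast]=0 → fast++
(s=3,f=11) a[fast]=0 → fast++
(s=3,f=12) a[fast]=0 → fast++
(s=3,f=13) a[fast]=0 → fast++
(s=3,f=14) a[fast]=0 → fast++
(s=3,f=15) a[fast]=0 → fast++
(s=3,f=16) a[fast]=0 → fast++

[8, 5, 0, 0, 0, 0, 0, 0, 0, 0, 0, 0, 0, 0, 0, 0]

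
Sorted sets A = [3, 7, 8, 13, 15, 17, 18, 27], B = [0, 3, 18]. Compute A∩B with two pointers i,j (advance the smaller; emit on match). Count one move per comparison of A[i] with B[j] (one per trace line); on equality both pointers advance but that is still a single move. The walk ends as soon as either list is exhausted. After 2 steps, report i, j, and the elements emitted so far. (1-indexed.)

i=1 j=1: 3>0, j++
i=1 j=2: 3==3 emit, i++,j++

i=2, j=3, emitted=[3]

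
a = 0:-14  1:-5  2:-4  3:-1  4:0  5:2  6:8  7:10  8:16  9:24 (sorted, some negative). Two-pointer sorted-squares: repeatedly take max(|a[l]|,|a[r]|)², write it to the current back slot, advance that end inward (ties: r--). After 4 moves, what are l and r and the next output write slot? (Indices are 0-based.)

[0,9] |-14|<=|24| out[9]=576 → r--
[0,8] |-14|<=|16| out[8]=256 → r--
[0,7] |-14|>|10| out[7]=196 → l++
[1,7] |-5|<=|10| out[6]=100 → r--

l=1, r=6, next write slot=5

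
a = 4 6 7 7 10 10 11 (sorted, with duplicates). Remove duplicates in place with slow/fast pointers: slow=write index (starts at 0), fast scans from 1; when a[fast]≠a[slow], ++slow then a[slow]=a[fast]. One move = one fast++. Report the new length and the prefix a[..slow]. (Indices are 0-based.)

length 5; prefix = [4, 6, 7, 10, 11]

slow=0 fast=1: a[fast]=6≠a[slow]=4 write a[1]=6, slow++,fast++
slow=1 fast=2: a[fast]=7≠a[slow]=6 write a[2]=7, slow++,fast++
slow=2 fast=3: a[fast]=7=a[slow] dup, fast++
slow=2 fast=4: a[fast]=10≠a[slow]=7 write a[3]=10, slow++,fast++
slow=3 fast=5: a[fast]=10=a[slow] dup, fast++
slow=3 fast=6: a[fast]=11≠a[slow]=10 write a[4]=11, slow++,fast++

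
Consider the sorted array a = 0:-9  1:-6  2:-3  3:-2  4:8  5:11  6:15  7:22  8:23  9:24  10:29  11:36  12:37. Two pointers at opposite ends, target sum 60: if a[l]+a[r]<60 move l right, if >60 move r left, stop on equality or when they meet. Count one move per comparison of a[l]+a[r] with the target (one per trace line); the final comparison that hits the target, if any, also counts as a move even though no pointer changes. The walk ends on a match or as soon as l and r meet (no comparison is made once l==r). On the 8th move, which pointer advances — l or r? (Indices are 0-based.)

l

l=0 r=12: -9+37=28 <60, l++
l=1 r=12: -6+37=31 <60, l++
l=2 r=12: -3+37=34 <60, l++
l=3 r=12: -2+37=35 <60, l++
l=4 r=12: 8+37=45 <60, l++
l=5 r=12: 11+37=48 <60, l++
l=6 r=12: 15+37=52 <60, l++
l=7 r=12: 22+37=59 <60, l++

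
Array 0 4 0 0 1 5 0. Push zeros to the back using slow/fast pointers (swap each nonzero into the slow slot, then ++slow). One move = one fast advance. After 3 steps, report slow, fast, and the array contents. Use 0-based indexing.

slow=1, fast=3, a=[4, 0, 0, 0, 1, 5, 0]

slow=0 fast=0: a[fast]=0, fast++
slow=0 fast=1: a[fast]=4≠0 swap→a[0]=4, slow++,fast++
slow=1 fast=2: a[fast]=0, fast++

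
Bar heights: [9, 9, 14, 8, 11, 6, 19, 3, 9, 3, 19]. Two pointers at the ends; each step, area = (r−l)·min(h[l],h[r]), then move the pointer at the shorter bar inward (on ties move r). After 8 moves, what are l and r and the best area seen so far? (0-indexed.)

l=0 r=10: min(9,19)*10=90 best=90 *, l++
l=1 r=10: min(9,19)*9=81 best=90, l++
l=2 r=10: min(14,19)*8=112 best=112 *, l++
l=3 r=10: min(8,19)*7=56 best=112, l++
l=4 r=10: min(11,19)*6=66 best=112, l++
l=5 r=10: min(6,19)*5=30 best=112, l++
l=6 r=10: min(19,19)*4=76 best=112, r--
l=6 r=9: min(19,3)*3=9 best=112, r--

l=6, r=8, best area=112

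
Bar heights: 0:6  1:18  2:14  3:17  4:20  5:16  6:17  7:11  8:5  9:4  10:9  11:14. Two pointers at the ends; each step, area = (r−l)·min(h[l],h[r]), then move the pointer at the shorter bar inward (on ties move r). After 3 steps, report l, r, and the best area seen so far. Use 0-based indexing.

[0,11] min(6,14)*11=66 best=66 * → l++
[1,11] min(18,14)*10=140 best=140 * → r--
[1,10] min(18,9)*9=81 best=140 → r--

l=1, r=9, best area=140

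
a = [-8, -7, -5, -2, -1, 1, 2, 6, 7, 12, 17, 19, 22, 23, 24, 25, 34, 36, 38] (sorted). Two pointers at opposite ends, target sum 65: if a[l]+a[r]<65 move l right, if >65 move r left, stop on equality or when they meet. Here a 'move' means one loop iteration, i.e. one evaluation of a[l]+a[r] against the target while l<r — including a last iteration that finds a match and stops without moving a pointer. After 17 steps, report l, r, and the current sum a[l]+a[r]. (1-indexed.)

l=17, r=18, sum=70

l=1 r=19: -8+38=30 <65, l++
l=2 r=19: -7+38=31 <65, l++
l=3 r=19: -5+38=33 <65, l++
l=4 r=19: -2+38=36 <65, l++
l=5 r=19: -1+38=37 <65, l++
l=6 r=19: 1+38=39 <65, l++
l=7 r=19: 2+38=40 <65, l++
l=8 r=19: 6+38=44 <65, l++
l=9 r=19: 7+38=45 <65, l++
l=10 r=19: 12+38=50 <65, l++
l=11 r=19: 17+38=55 <65, l++
l=12 r=19: 19+38=57 <65, l++
l=13 r=19: 22+38=60 <65, l++
l=14 r=19: 23+38=61 <65, l++
l=15 r=19: 24+38=62 <65, l++
l=16 r=19: 25+38=63 <65, l++
l=17 r=19: 34+38=72 >65, r--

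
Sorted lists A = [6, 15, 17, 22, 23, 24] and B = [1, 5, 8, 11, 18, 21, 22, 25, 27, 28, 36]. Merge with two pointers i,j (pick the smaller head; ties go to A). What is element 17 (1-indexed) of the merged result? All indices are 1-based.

merged[17] = 36

i=1 j=1: A[i]=6>B[j]=1 take 1, j++
i=1 j=2: A[i]=6>B[j]=5 take 5, j++
i=1 j=3: A[i]=6<=B[j]=8 take 6, i++
i=2 j=3: A[i]=15>B[j]=8 take 8, j++
i=2 j=4: A[i]=15>B[j]=11 take 11, j++
i=2 j=5: A[i]=15<=B[j]=18 take 15, i++
i=3 j=5: A[i]=17<=B[j]=18 take 17, i++
i=4 j=5: A[i]=22>B[j]=18 take 18, j++
i=4 j=6: A[i]=22>B[j]=21 take 21, j++
i=4 j=7: A[i]=22<=B[j]=22 take 22, i++
i=5 j=7: A[i]=23>B[j]=22 take 22, j++
i=5 j=8: A[i]=23<=B[j]=25 take 23, i++
i=6 j=8: A[i]=24<=B[j]=25 take 24, i++
i=7 j=8: A done, take B[j]=25, j++
i=7 j=9: A done, take B[j]=27, j++
i=7 j=10: A done, take B[j]=28, j++
i=7 j=11: A done, take B[j]=36, j++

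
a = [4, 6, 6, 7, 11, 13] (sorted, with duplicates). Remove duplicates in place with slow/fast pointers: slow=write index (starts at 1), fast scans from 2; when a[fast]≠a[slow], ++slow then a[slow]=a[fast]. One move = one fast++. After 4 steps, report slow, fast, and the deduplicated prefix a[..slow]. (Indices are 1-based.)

slow=1 fast=2: a[fast]=6≠a[slow]=4 write a[2]=6, slow++,fast++
slow=2 fast=3: a[fast]=6=a[slow] dup, fast++
slow=2 fast=4: a[fast]=7≠a[slow]=6 write a[3]=7, slow++,fast++
slow=3 fast=5: a[fast]=11≠a[slow]=7 write a[4]=11, slow++,fast++

slow=4, fast=6, prefix=[4, 6, 7, 11]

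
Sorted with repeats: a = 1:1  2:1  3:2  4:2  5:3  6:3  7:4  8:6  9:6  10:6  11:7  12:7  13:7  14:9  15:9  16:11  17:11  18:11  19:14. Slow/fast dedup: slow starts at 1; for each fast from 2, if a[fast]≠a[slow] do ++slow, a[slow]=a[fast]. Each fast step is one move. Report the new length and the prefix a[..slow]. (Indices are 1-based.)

length 9; prefix = [1, 2, 3, 4, 6, 7, 9, 11, 14]

slow=1 fast=2: a[fast]=1=a[slow] dup, fast++
slow=1 fast=3: a[fast]=2≠a[slow]=1 write a[2]=2, slow++,fast++
slow=2 fast=4: a[fast]=2=a[slow] dup, fast++
slow=2 fast=5: a[fast]=3≠a[slow]=2 write a[3]=3, slow++,fast++
slow=3 fast=6: a[fast]=3=a[slow] dup, fast++
slow=3 fast=7: a[fast]=4≠a[slow]=3 write a[4]=4, slow++,fast++
slow=4 fast=8: a[fast]=6≠a[slow]=4 write a[5]=6, slow++,fast++
slow=5 fast=9: a[fast]=6=a[slow] dup, fast++
slow=5 fast=10: a[fast]=6=a[slow] dup, fast++
slow=5 fast=11: a[fast]=7≠a[slow]=6 write a[6]=7, slow++,fast++
slow=6 fast=12: a[fast]=7=a[slow] dup, fast++
slow=6 fast=13: a[fast]=7=a[slow] dup, fast++
slow=6 fast=14: a[fast]=9≠a[slow]=7 write a[7]=9, slow++,fast++
slow=7 fast=15: a[fast]=9=a[slow] dup, fast++
slow=7 fast=16: a[fast]=11≠a[slow]=9 write a[8]=11, slow++,fast++
slow=8 fast=17: a[fast]=11=a[slow] dup, fast++
slow=8 fast=18: a[fast]=11=a[slow] dup, fast++
slow=8 fast=19: a[fast]=14≠a[slow]=11 write a[9]=14, slow++,fast++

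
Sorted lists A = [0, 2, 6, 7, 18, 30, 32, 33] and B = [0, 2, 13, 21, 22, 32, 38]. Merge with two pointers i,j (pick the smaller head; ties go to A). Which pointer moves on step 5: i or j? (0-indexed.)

i

i=0 j=0: A[i]=0<=B[j]=0 take 0, i++
i=1 j=0: A[i]=2>B[j]=0 take 0, j++
i=1 j=1: A[i]=2<=B[j]=2 take 2, i++
i=2 j=1: A[i]=6>B[j]=2 take 2, j++
i=2 j=2: A[i]=6<=B[j]=13 take 6, i++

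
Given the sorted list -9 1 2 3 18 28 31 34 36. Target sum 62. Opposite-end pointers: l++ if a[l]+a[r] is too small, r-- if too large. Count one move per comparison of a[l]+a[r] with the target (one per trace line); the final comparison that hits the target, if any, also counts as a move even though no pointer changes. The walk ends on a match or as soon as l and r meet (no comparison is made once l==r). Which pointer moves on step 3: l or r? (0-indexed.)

l=0 r=8: -9+36=27 <62, l++
l=1 r=8: 1+36=37 <62, l++
l=2 r=8: 2+36=38 <62, l++

l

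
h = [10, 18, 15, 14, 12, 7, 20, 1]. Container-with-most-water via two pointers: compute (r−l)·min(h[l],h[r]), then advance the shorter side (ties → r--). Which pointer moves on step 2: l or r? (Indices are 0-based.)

[0,7] min(10,1)*7=7 best=7 * → r--
[0,6] min(10,20)*6=60 best=60 * → l++

l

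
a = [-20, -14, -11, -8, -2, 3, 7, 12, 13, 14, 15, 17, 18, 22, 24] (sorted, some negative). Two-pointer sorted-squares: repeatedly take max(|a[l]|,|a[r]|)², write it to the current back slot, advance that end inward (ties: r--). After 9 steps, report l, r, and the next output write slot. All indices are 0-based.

l=2, r=7, next write slot=5

l=0 r=14: |-20|<=|24| out[14]=576, r--
l=0 r=13: |-20|<=|22| out[13]=484, r--
l=0 r=12: |-20|>|18| out[12]=400, l++
l=1 r=12: |-14|<=|18| out[11]=324, r--
l=1 r=11: |-14|<=|17| out[10]=289, r--
l=1 r=10: |-14|<=|15| out[9]=225, r--
l=1 r=9: |-14|<=|14| out[8]=196, r--
l=1 r=8: |-14|>|13| out[7]=196, l++
l=2 r=8: |-11|<=|13| out[6]=169, r--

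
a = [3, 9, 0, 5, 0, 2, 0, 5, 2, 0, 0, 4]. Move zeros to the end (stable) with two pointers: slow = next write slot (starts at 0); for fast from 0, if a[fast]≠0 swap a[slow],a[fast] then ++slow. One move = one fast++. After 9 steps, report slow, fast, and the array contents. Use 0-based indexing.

slow=6, fast=9, a=[3, 9, 5, 2, 5, 2, 0, 0, 0, 0, 0, 4]

slow=0 fast=0: a[fast]=3≠0 swap→a[0]=3, slow++,fast++
slow=1 fast=1: a[fast]=9≠0 swap→a[1]=9, slow++,fast++
slow=2 fast=2: a[fast]=0, fast++
slow=2 fast=3: a[fast]=5≠0 swap→a[2]=5, slow++,fast++
slow=3 fast=4: a[fast]=0, fast++
slow=3 fast=5: a[fast]=2≠0 swap→a[3]=2, slow++,fast++
slow=4 fast=6: a[fast]=0, fast++
slow=4 fast=7: a[fast]=5≠0 swap→a[4]=5, slow++,fast++
slow=5 fast=8: a[fast]=2≠0 swap→a[5]=2, slow++,fast++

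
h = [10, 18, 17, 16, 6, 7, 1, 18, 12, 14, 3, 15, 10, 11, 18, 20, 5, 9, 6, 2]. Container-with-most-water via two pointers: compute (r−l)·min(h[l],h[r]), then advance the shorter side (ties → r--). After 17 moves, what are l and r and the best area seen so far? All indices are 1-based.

l=14, r=16, best area=252

[1,20] min(10,2)*19=38 best=38 * → r--
[1,19] min(10,6)*18=108 best=108 * → r--
[1,18] min(10,9)*17=153 best=153 * → r--
[1,17] min(10,5)*16=80 best=153 → r--
[1,16] min(10,20)*15=150 best=153 → l++
[2,16] min(18,20)*14=252 best=252 * → l++
[3,16] min(17,20)*13=221 best=252 → l++
[4,16] min(16,20)*12=192 best=252 → l++
[5,16] min(6,20)*11=66 best=252 → l++
[6,16] min(7,20)*10=70 best=252 → l++
[7,16] min(1,20)*9=9 best=252 → l++
[8,16] min(18,20)*8=144 best=252 → l++
[9,16] min(12,20)*7=84 best=252 → l++
[10,16] min(14,20)*6=84 best=252 → l++
[11,16] min(3,20)*5=15 best=252 → l++
[12,16] min(15,20)*4=60 best=252 → l++
[13,16] min(10,20)*3=30 best=252 → l++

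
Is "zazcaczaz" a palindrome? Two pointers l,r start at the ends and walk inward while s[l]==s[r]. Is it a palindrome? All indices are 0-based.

palindrome

l=0 r=8: 'z'=='z', l++,r--
l=1 r=7: 'a'=='a', l++,r--
l=2 r=6: 'z'=='z', l++,r--
l=3 r=5: 'c'=='c', l++,r--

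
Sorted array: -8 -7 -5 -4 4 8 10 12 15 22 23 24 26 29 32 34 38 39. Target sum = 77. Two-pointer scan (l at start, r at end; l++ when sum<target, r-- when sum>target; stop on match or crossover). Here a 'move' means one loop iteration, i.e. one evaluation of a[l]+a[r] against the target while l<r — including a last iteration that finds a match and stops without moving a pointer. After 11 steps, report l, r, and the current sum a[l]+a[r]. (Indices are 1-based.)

l=1 r=18: -8+39=31 <77, l++
l=2 r=18: -7+39=32 <77, l++
l=3 r=18: -5+39=34 <77, l++
l=4 r=18: -4+39=35 <77, l++
l=5 r=18: 4+39=43 <77, l++
l=6 r=18: 8+39=47 <77, l++
l=7 r=18: 10+39=49 <77, l++
l=8 r=18: 12+39=51 <77, l++
l=9 r=18: 15+39=54 <77, l++
l=10 r=18: 22+39=61 <77, l++
l=11 r=18: 23+39=62 <77, l++

l=12, r=18, sum=63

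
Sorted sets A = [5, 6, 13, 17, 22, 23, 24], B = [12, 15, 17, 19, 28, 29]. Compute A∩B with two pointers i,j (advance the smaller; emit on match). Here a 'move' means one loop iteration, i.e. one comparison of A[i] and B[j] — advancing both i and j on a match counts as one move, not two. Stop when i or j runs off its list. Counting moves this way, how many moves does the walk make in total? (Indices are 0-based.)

10 moves

i=0 j=0: 5<12, i++
i=1 j=0: 6<12, i++
i=2 j=0: 13>12, j++
i=2 j=1: 13<15, i++
i=3 j=1: 17>15, j++
i=3 j=2: 17==17 emit, i++,j++
i=4 j=3: 22>19, j++
i=4 j=4: 22<28, i++
i=5 j=4: 23<28, i++
i=6 j=4: 24<28, i++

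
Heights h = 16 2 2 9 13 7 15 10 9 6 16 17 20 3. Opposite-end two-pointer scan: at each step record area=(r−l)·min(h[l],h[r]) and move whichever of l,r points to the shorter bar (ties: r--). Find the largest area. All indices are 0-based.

[0,13] min(16,3)*13=39 best=39 * → r--
[0,12] min(16,20)*12=192 best=192 * → l++
[1,12] min(2,20)*11=22 best=192 → l++
[2,12] min(2,20)*10=20 best=192 → l++
[3,12] min(9,20)*9=81 best=192 → l++
[4,12] min(13,20)*8=104 best=192 → l++
[5,12] min(7,20)*7=49 best=192 → l++
[6,12] min(15,20)*6=90 best=192 → l++
[7,12] min(10,20)*5=50 best=192 → l++
[8,12] min(9,20)*4=36 best=192 → l++
[9,12] min(6,20)*3=18 best=192 → l++
[10,12] min(16,20)*2=32 best=192 → l++
[11,12] min(17,20)*1=17 best=192 → l++

max area = 192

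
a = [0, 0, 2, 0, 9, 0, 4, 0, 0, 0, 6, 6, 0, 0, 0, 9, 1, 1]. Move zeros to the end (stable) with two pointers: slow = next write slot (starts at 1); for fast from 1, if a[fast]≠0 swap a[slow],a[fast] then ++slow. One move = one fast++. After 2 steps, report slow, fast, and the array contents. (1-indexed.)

slow=1 fast=1: a[fast]=0, fast++
slow=1 fast=2: a[fast]=0, fast++

slow=1, fast=3, a=[0, 0, 2, 0, 9, 0, 4, 0, 0, 0, 6, 6, 0, 0, 0, 9, 1, 1]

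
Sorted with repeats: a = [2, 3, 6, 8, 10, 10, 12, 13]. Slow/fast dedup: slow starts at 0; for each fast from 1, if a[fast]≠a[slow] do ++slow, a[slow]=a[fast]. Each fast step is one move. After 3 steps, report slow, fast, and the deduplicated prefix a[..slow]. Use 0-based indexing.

slow=3, fast=4, prefix=[2, 3, 6, 8]

(s=0,f=1) a[fast]=3≠a[slow]=2 write a[1]=3 → slow++,fast++
(s=1,f=2) a[fast]=6≠a[slow]=3 write a[2]=6 → slow++,fast++
(s=2,f=3) a[fast]=8≠a[slow]=6 write a[3]=8 → slow++,fast++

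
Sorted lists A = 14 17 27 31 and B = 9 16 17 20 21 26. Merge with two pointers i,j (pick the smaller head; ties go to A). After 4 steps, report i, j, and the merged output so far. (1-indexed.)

[i=1,j=1] A[i]=14>B[j]=9 take 9 → j++
[i=1,j=2] A[i]=14<=B[j]=16 take 14 → i++
[i=2,j=2] A[i]=17>B[j]=16 take 16 → j++
[i=2,j=3] A[i]=17<=B[j]=17 take 17 → i++

i=3, j=3, merged so far=[9, 14, 16, 17]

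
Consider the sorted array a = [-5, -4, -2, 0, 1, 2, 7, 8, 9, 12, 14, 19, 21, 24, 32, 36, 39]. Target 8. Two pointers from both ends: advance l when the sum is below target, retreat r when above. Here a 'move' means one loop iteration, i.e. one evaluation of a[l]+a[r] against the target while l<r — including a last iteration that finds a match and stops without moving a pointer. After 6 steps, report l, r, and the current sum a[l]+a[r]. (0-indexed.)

l=0 r=16: -5+39=34 >8, r--
l=0 r=15: -5+36=31 >8, r--
l=0 r=14: -5+32=27 >8, r--
l=0 r=13: -5+24=19 >8, r--
l=0 r=12: -5+21=16 >8, r--
l=0 r=11: -5+19=14 >8, r--

l=0, r=10, sum=9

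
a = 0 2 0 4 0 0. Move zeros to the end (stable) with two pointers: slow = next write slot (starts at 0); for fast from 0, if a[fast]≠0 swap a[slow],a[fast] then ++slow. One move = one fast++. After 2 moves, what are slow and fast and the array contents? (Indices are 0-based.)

slow=1, fast=2, a=[2, 0, 0, 4, 0, 0]

slow=0 fast=0: a[fast]=0, fast++
slow=0 fast=1: a[fast]=2≠0 swap→a[0]=2, slow++,fast++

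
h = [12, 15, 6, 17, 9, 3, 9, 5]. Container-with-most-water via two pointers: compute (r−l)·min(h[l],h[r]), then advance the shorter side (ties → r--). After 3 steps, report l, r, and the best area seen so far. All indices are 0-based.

l=0 r=7: min(12,5)*7=35 best=35 *, r--
l=0 r=6: min(12,9)*6=54 best=54 *, r--
l=0 r=5: min(12,3)*5=15 best=54, r--

l=0, r=4, best area=54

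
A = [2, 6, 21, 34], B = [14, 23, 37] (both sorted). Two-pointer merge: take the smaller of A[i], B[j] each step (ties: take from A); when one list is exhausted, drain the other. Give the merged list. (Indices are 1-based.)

[2, 6, 14, 21, 23, 34, 37]

i=1 j=1: A[i]=2<=B[j]=14 take 2, i++
i=2 j=1: A[i]=6<=B[j]=14 take 6, i++
i=3 j=1: A[i]=21>B[j]=14 take 14, j++
i=3 j=2: A[i]=21<=B[j]=23 take 21, i++
i=4 j=2: A[i]=34>B[j]=23 take 23, j++
i=4 j=3: A[i]=34<=B[j]=37 take 34, i++
i=5 j=3: A done, take B[j]=37, j++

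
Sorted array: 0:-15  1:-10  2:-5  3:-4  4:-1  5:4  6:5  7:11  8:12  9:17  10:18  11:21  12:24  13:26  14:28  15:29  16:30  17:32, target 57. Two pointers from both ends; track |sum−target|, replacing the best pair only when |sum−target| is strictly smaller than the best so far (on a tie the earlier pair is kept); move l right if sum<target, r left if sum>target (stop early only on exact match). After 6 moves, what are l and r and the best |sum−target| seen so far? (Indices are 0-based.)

l=6, r=17, best |Δ|=21

l=0 r=17: -15+32=17 d=40 *, l++
l=1 r=17: -10+32=22 d=35 *, l++
l=2 r=17: -5+32=27 d=30 *, l++
l=3 r=17: -4+32=28 d=29 *, l++
l=4 r=17: -1+32=31 d=26 *, l++
l=5 r=17: 4+32=36 d=21 *, l++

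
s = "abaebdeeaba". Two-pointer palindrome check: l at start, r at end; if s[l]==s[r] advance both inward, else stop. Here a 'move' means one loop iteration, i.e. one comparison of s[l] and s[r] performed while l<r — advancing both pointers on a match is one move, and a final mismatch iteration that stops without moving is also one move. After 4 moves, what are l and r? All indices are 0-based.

l=4, r=6

[0,10] 'a'=='a' → l++,r--
[1,9] 'b'=='b' → l++,r--
[2,8] 'a'=='a' → l++,r--
[3,7] 'e'=='e' → l++,r--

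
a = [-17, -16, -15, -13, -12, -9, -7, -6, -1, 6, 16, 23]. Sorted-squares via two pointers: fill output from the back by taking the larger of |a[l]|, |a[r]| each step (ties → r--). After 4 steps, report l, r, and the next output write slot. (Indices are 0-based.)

l=2, r=9, next write slot=7

l=0 r=11: |-17|<=|23| out[11]=529, r--
l=0 r=10: |-17|>|16| out[10]=289, l++
l=1 r=10: |-16|<=|16| out[9]=256, r--
l=1 r=9: |-16|>|6| out[8]=256, l++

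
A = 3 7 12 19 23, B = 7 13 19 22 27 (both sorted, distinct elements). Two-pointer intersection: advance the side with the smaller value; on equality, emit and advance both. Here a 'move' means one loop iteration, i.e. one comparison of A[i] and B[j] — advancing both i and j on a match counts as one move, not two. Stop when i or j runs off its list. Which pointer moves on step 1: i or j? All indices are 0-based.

i

[i=0,j=0] 3<7 → i++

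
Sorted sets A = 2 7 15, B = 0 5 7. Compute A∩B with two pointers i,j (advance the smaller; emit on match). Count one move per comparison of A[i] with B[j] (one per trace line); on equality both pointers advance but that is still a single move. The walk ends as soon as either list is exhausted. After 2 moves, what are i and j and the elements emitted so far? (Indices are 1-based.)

i=2, j=2, emitted=[]

i=1 j=1: 2>0, j++
i=1 j=2: 2<5, i++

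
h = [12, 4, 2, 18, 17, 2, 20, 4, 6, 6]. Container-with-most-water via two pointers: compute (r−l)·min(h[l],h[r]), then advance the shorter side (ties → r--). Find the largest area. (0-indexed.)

max area = 72

[0,9] min(12,6)*9=54 best=54 * → r--
[0,8] min(12,6)*8=48 best=54 → r--
[0,7] min(12,4)*7=28 best=54 → r--
[0,6] min(12,20)*6=72 best=72 * → l++
[1,6] min(4,20)*5=20 best=72 → l++
[2,6] min(2,20)*4=8 best=72 → l++
[3,6] min(18,20)*3=54 best=72 → l++
[4,6] min(17,20)*2=34 best=72 → l++
[5,6] min(2,20)*1=2 best=72 → l++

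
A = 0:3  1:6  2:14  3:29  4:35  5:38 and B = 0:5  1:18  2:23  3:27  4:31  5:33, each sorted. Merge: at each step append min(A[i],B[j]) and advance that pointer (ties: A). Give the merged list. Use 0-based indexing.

[3, 5, 6, 14, 18, 23, 27, 29, 31, 33, 35, 38]

[i=0,j=0] A[i]=3<=B[j]=5 take 3 → i++
[i=1,j=0] A[i]=6>B[j]=5 take 5 → j++
[i=1,j=1] A[i]=6<=B[j]=18 take 6 → i++
[i=2,j=1] A[i]=14<=B[j]=18 take 14 → i++
[i=3,j=1] A[i]=29>B[j]=18 take 18 → j++
[i=3,j=2] A[i]=29>B[j]=23 take 23 → j++
[i=3,j=3] A[i]=29>B[j]=27 take 27 → j++
[i=3,j=4] A[i]=29<=B[j]=31 take 29 → i++
[i=4,j=4] A[i]=35>B[j]=31 take 31 → j++
[i=4,j=5] A[i]=35>B[j]=33 take 33 → j++
[i=4,j=6] B done, take A[i]=35 → i++
[i=5,j=6] B done, take A[i]=38 → i++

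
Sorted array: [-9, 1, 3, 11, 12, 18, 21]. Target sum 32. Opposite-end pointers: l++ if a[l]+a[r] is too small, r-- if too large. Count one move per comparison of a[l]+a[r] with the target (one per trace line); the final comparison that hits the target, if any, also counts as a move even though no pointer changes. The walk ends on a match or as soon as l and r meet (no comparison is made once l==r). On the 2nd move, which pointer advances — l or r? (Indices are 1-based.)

l

l=1 r=7: -9+21=12 <32, l++
l=2 r=7: 1+21=22 <32, l++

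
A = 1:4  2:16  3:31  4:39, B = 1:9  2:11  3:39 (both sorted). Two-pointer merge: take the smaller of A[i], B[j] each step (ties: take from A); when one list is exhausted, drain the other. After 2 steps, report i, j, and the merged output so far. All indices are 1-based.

i=2, j=2, merged so far=[4, 9]

[i=1,j=1] A[i]=4<=B[j]=9 take 4 → i++
[i=2,j=1] A[i]=16>B[j]=9 take 9 → j++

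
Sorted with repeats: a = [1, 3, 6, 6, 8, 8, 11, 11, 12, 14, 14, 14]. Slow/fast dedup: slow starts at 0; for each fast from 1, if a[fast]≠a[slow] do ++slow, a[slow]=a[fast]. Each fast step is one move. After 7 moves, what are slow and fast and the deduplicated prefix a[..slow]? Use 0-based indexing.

slow=4, fast=8, prefix=[1, 3, 6, 8, 11]

slow=0 fast=1: a[fast]=3≠a[slow]=1 write a[1]=3, slow++,fast++
slow=1 fast=2: a[fast]=6≠a[slow]=3 write a[2]=6, slow++,fast++
slow=2 fast=3: a[fast]=6=a[slow] dup, fast++
slow=2 fast=4: a[fast]=8≠a[slow]=6 write a[3]=8, slow++,fast++
slow=3 fast=5: a[fast]=8=a[slow] dup, fast++
slow=3 fast=6: a[fast]=11≠a[slow]=8 write a[4]=11, slow++,fast++
slow=4 fast=7: a[fast]=11=a[slow] dup, fast++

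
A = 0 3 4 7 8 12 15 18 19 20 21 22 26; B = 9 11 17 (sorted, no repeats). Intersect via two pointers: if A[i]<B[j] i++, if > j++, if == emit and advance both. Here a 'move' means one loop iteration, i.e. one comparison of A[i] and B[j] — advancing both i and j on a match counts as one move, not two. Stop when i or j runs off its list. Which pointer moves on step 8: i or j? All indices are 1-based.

i

[i=1,j=1] 0<9 → i++
[i=2,j=1] 3<9 → i++
[i=3,j=1] 4<9 → i++
[i=4,j=1] 7<9 → i++
[i=5,j=1] 8<9 → i++
[i=6,j=1] 12>9 → j++
[i=6,j=2] 12>11 → j++
[i=6,j=3] 12<17 → i++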